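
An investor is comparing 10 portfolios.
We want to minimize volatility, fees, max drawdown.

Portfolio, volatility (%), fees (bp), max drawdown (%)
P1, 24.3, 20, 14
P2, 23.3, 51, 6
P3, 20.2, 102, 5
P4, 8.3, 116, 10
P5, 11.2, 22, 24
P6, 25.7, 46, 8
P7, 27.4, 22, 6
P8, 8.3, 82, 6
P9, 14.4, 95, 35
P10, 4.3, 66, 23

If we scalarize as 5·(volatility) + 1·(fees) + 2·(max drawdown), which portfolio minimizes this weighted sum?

P1: 5·24.3 + 1·20 + 2·14 = 169.5
P2: 5·23.3 + 1·51 + 2·6 = 179.5
P3: 5·20.2 + 1·102 + 2·5 = 213.0
P4: 5·8.3 + 1·116 + 2·10 = 177.5
P5: 5·11.2 + 1·22 + 2·24 = 126.0
P6: 5·25.7 + 1·46 + 2·8 = 190.5
P7: 5·27.4 + 1·22 + 2·6 = 171.0
P8: 5·8.3 + 1·82 + 2·6 = 135.5
P9: 5·14.4 + 1·95 + 2·35 = 237.0
P10: 5·4.3 + 1·66 + 2·23 = 133.5
Lowest: P5 at 126.0.

P5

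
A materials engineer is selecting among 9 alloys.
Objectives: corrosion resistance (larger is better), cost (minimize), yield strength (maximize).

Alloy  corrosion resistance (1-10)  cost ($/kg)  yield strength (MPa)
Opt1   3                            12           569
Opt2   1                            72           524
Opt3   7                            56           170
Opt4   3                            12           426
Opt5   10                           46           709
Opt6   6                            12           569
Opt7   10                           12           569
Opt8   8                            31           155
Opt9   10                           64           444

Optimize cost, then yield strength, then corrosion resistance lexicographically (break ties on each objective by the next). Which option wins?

First minimize cost: best is 12, kept {Opt1, Opt4, Opt6, Opt7}.
Then maximize yield strength: best is 569, kept {Opt1, Opt6, Opt7}.
Then maximize corrosion resistance: best is 10, kept {Opt7}.

Opt7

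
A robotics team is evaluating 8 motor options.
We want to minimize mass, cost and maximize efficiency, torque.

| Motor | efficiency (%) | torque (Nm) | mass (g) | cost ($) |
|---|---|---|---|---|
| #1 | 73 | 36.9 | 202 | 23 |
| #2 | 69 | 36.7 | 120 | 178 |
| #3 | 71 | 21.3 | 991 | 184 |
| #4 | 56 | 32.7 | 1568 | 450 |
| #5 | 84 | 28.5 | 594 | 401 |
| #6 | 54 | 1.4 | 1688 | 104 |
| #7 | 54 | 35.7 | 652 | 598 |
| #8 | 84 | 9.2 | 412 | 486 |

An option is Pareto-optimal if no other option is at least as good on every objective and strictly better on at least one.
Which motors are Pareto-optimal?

#1, #2, #5, #8

#1: not dominated (best torque).
#2: not dominated (best mass).
#3: dominated by #1 (efficiency 73≥71, torque 36.9≥21.3, mass 202≤991, cost 23≤184).
#4: dominated by #1 (efficiency 73≥56, torque 36.9≥32.7, mass 202≤1568, cost 23≤450).
#5: not dominated.
#6: dominated by #1 (efficiency 73≥54, torque 36.9≥1.4, mass 202≤1688, cost 23≤104).
#7: dominated by #1 (efficiency 73≥54, torque 36.9≥35.7, mass 202≤652, cost 23≤598).
#8: not dominated.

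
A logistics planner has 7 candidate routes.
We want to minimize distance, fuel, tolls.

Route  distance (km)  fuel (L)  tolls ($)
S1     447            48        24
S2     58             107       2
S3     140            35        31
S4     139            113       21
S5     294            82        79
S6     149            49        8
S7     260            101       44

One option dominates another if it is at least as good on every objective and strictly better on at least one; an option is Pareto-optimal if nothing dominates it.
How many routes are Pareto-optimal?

S1: not dominated.
S2: not dominated (best distance).
S3: not dominated (best fuel).
S4: dominated by S2 (distance 58≤139, fuel 107≤113, tolls 2≤21).
S5: dominated by S3 (distance 140≤294, fuel 35≤82, tolls 31≤79).
S6: not dominated.
S7: dominated by S3 (distance 140≤260, fuel 35≤101, tolls 31≤44).
Pareto-optimal: S1, S2, S3, S6 → 4.

4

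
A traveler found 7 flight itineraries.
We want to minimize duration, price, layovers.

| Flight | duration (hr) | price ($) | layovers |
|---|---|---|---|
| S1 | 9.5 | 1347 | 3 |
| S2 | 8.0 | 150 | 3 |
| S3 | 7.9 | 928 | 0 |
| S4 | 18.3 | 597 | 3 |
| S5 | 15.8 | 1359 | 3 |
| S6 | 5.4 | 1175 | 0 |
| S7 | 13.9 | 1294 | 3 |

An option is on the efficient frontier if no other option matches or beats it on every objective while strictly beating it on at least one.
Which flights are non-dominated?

S1: dominated by S2 (duration 8.0≤9.5, price 150≤1347, layovers 3≤3).
S2: not dominated (best price).
S3: not dominated.
S4: dominated by S2 (duration 8.0≤18.3, price 150≤597, layovers 3≤3).
S5: dominated by S1 (duration 9.5≤15.8, price 1347≤1359, layovers 3≤3).
S6: not dominated (best duration).
S7: dominated by S2 (duration 8.0≤13.9, price 150≤1294, layovers 3≤3).

S2, S3, S6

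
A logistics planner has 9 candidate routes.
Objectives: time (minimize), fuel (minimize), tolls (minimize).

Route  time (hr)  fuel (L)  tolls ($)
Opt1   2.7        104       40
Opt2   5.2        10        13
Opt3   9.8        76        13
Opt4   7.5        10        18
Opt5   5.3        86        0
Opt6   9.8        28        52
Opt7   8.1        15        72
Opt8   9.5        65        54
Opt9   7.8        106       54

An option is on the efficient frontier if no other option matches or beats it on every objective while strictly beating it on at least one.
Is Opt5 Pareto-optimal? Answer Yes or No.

Yes

Opt1: worse on fuel (104 vs 86).
Opt2: worse on tolls (13 vs 0).
Opt3: worse on time (9.8 vs 5.3).
Opt4: worse on time (7.5 vs 5.3).
Opt6: worse on time (9.8 vs 5.3).
Opt7: worse on time (8.1 vs 5.3).
Opt8: worse on time (9.5 vs 5.3).
Opt9: worse on time (7.8 vs 5.3).
No option is at least as good as Opt5 on every objective and strictly better on one.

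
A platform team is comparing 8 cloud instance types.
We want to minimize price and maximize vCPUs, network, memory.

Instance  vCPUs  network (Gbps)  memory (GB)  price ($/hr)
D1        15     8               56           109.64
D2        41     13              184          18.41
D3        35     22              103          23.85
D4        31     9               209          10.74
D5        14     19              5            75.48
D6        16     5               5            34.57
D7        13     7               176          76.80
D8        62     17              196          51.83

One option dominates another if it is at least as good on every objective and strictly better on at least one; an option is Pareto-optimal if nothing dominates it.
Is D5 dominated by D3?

D3 vs D5: vCPUs 35≥14, network 22≥19, memory 103≥5, price 23.85≤75.48 — D3 is at least as good on every objective with at least one strict improvement.

Yes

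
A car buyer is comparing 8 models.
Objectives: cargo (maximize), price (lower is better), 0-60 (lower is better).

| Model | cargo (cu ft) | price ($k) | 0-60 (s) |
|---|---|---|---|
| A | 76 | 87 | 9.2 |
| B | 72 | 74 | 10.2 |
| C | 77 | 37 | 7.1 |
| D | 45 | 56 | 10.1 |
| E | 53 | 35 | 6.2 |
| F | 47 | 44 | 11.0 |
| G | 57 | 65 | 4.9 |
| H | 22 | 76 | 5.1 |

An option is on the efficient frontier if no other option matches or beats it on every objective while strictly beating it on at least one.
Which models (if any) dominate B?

C: cargo 77≥72, price 37≤74, 0-60 7.1≤10.2 — dominates B.
Others (A, D, E, F, G, H) are each worse than B on at least one objective.

C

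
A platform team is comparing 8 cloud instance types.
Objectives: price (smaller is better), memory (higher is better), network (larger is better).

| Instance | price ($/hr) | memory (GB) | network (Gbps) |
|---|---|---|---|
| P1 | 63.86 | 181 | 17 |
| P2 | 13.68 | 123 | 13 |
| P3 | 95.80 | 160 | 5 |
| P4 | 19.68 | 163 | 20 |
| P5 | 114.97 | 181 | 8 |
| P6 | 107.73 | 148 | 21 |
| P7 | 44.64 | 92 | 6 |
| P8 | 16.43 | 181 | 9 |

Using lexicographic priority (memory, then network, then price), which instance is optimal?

First maximize memory: best is 181, kept {P1, P5, P8}.
Then maximize network: best is 17, kept {P1}.

P1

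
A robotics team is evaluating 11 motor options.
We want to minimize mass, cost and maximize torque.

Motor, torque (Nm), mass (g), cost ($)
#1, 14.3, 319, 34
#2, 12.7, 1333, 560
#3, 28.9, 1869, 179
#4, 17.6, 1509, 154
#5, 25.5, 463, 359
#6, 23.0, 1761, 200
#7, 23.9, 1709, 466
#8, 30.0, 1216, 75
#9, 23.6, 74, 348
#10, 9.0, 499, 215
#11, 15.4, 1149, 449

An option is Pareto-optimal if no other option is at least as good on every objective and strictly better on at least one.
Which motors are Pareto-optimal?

#1, #5, #8, #9

#1: not dominated (best cost).
#2: dominated by #1 (torque 14.3≥12.7, mass 319≤1333, cost 34≤560).
#3: dominated by #8 (torque 30.0≥28.9, mass 1216≤1869, cost 75≤179).
#4: dominated by #8 (torque 30.0≥17.6, mass 1216≤1509, cost 75≤154).
#5: not dominated.
#6: dominated by #8 (torque 30.0≥23.0, mass 1216≤1761, cost 75≤200).
#7: dominated by #5 (torque 25.5≥23.9, mass 463≤1709, cost 359≤466).
#8: not dominated (best torque).
#9: not dominated (best mass).
#10: dominated by #1 (torque 14.3≥9.0, mass 319≤499, cost 34≤215).
#11: dominated by #5 (torque 25.5≥15.4, mass 463≤1149, cost 359≤449).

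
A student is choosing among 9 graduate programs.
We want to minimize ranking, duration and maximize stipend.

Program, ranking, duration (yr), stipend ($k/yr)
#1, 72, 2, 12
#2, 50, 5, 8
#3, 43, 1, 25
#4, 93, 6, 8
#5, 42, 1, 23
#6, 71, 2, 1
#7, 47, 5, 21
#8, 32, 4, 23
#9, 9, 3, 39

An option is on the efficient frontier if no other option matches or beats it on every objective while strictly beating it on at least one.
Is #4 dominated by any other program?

Yes

#1 vs #4: ranking 72≤93, duration 2≤6, stipend 12≥8 — #1 is at least as good on every objective and strictly better on at least one, so #1 dominates #4.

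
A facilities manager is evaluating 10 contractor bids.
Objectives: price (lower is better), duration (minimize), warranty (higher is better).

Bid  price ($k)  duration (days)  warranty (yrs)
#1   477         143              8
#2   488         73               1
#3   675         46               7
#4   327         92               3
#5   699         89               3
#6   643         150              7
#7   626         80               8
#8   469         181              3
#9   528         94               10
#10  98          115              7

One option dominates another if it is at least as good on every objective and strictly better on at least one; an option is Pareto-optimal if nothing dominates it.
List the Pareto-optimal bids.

#1, #2, #3, #4, #7, #9, #10

#1: not dominated.
#2: not dominated.
#3: not dominated (best duration).
#4: not dominated.
#5: dominated by #3 (price 675≤699, duration 46≤89, warranty 7≥3).
#6: dominated by #1 (price 477≤643, duration 143≤150, warranty 8≥7).
#7: not dominated.
#8: dominated by #4 (price 327≤469, duration 92≤181, warranty 3≥3).
#9: not dominated (best warranty).
#10: not dominated (best price).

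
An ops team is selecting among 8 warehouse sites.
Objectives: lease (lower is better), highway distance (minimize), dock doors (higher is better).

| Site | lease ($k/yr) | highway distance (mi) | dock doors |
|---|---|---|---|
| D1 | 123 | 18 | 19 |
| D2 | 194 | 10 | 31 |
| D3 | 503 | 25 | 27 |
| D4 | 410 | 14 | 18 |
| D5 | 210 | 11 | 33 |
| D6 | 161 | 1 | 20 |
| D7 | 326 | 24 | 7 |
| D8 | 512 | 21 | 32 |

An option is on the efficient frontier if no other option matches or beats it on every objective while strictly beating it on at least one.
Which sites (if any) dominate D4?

D2, D5, D6

D2: lease 194≤410, highway distance 10≤14, dock doors 31≥18 — dominates D4.
D5: lease 210≤410, highway distance 11≤14, dock doors 33≥18 — dominates D4.
D6: lease 161≤410, highway distance 1≤14, dock doors 20≥18 — dominates D4.
Others (D1, D3, D7, D8) are each worse than D4 on at least one objective.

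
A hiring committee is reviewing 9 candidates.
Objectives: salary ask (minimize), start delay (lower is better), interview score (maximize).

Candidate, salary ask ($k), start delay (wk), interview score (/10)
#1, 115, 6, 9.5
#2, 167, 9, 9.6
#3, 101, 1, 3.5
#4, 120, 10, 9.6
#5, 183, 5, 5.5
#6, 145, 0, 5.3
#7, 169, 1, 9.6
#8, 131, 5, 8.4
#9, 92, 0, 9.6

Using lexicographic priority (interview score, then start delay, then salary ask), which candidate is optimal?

First maximize interview score: best is 9.6, kept {#2, #4, #7, #9}.
Then minimize start delay: best is 0, kept {#9}.

#9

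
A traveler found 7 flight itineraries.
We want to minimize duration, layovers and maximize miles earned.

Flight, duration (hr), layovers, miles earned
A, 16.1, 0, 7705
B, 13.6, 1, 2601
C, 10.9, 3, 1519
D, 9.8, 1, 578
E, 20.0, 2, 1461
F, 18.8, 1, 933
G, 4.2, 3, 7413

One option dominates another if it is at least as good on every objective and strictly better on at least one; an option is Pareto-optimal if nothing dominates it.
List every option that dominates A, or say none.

none

B: worse on layovers (1 vs 0).
C: worse on layovers (3 vs 0).
D: worse on layovers (1 vs 0).
E: worse on duration (20.0 vs 16.1).
F: worse on duration (18.8 vs 16.1).
G: worse on layovers (3 vs 0).
No option dominates A.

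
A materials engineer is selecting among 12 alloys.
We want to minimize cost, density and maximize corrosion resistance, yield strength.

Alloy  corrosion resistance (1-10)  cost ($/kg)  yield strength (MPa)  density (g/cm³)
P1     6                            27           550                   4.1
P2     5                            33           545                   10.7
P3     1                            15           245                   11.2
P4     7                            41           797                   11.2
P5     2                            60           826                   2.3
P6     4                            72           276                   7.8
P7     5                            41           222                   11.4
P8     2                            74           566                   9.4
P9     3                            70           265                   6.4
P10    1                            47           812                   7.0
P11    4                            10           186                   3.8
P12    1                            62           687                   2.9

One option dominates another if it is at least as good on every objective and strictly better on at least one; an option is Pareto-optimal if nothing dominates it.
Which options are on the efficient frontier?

P1, P3, P4, P5, P10, P11

P1: not dominated.
P2: dominated by P1 (corrosion resistance 6≥5, cost 27≤33, yield strength 550≥545, density 4.1≤10.7).
P3: not dominated.
P4: not dominated (best corrosion resistance).
P5: not dominated (best yield strength).
P6: dominated by P1 (corrosion resistance 6≥4, cost 27≤72, yield strength 550≥276, density 4.1≤7.8).
P7: dominated by P1 (corrosion resistance 6≥5, cost 27≤41, yield strength 550≥222, density 4.1≤11.4).
P8: dominated by P5 (corrosion resistance 2≥2, cost 60≤74, yield strength 826≥566, density 2.3≤9.4).
P9: dominated by P1 (corrosion resistance 6≥3, cost 27≤70, yield strength 550≥265, density 4.1≤6.4).
P10: not dominated.
P11: not dominated (best cost).
P12: dominated by P5 (corrosion resistance 2≥1, cost 60≤62, yield strength 826≥687, density 2.3≤2.9).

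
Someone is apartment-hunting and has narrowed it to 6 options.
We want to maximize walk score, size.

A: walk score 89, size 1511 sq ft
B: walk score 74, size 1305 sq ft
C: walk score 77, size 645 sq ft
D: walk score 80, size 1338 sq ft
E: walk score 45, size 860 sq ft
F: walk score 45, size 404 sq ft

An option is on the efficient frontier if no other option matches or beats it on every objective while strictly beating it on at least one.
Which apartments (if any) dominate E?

A, B, D

A: walk score 89≥45, size 1511≥860 — dominates E.
B: walk score 74≥45, size 1305≥860 — dominates E.
D: walk score 80≥45, size 1338≥860 — dominates E.
Others (C, F) are each worse than E on at least one objective.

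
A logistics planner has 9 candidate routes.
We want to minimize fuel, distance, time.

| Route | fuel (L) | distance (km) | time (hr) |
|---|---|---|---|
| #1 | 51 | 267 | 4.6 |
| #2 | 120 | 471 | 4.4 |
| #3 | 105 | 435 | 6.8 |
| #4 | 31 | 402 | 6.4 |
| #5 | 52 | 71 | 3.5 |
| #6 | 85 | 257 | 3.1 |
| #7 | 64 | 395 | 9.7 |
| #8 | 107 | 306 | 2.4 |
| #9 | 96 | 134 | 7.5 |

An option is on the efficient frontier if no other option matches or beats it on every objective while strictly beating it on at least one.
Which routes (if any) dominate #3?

#1, #4, #5, #6

#1: fuel 51≤105, distance 267≤435, time 4.6≤6.8 — dominates #3.
#4: fuel 31≤105, distance 402≤435, time 6.4≤6.8 — dominates #3.
#5: fuel 52≤105, distance 71≤435, time 3.5≤6.8 — dominates #3.
#6: fuel 85≤105, distance 257≤435, time 3.1≤6.8 — dominates #3.
Others (#2, #7, #8, #9) are each worse than #3 on at least one objective.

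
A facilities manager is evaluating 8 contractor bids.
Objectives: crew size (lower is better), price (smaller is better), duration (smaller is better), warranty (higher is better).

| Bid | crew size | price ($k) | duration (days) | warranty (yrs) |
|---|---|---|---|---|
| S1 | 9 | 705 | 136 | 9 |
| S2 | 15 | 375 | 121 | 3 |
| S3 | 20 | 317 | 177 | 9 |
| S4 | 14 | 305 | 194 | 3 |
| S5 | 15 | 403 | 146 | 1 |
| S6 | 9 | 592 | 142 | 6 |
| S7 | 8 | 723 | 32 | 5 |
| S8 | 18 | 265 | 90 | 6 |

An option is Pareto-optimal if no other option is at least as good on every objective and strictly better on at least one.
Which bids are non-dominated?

S1, S2, S3, S4, S6, S7, S8

S1: not dominated.
S2: not dominated.
S3: not dominated.
S4: not dominated.
S5: dominated by S2 (crew size 15≤15, price 375≤403, duration 121≤146, warranty 3≥1).
S6: not dominated.
S7: not dominated (best crew size).
S8: not dominated (best price).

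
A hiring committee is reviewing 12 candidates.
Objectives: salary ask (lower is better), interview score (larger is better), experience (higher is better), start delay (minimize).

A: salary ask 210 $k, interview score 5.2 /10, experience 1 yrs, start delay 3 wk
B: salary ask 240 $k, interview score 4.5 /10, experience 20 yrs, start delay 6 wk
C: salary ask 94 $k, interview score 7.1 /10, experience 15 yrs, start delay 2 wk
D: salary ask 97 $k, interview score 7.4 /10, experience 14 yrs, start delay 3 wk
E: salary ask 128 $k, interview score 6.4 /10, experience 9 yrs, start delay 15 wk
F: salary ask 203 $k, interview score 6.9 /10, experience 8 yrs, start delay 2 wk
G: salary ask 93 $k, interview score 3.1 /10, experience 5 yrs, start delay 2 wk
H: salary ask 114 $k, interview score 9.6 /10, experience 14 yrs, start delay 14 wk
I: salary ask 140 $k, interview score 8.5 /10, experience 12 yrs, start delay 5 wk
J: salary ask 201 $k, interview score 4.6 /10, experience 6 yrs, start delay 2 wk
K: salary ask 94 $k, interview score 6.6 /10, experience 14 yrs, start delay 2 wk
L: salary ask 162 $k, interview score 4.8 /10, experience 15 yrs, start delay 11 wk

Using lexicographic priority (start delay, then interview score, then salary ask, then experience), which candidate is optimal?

First minimize start delay: best is 2, kept {C, F, G, J, K}.
Then maximize interview score: best is 7.1, kept {C}.

C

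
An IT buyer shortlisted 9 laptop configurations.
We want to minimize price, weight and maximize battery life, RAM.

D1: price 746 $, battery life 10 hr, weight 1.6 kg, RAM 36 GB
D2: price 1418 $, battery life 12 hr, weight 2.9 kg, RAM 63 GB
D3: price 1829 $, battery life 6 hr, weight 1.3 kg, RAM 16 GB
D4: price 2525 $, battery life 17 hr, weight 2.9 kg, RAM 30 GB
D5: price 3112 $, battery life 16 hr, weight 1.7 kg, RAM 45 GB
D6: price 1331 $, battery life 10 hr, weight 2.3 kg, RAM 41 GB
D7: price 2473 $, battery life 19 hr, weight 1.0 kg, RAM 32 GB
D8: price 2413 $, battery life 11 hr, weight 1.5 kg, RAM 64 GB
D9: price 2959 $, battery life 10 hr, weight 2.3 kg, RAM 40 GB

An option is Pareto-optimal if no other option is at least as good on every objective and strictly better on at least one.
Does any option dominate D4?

Yes

D7 vs D4: price 2473≤2525, battery life 19≥17, weight 1.0≤2.9, RAM 32≥30 — D7 is at least as good on every objective and strictly better on at least one, so D7 dominates D4.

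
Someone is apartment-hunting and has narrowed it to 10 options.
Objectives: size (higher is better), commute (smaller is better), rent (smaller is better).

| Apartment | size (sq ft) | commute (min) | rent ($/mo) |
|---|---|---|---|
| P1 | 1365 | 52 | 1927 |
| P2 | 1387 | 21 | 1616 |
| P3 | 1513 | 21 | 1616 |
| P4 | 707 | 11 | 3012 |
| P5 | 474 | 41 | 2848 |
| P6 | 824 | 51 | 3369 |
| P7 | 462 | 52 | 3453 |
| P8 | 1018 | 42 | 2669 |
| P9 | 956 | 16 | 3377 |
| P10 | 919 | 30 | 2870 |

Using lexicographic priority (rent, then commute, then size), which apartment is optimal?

P3

First minimize rent: best is 1616, kept {P2, P3}.
Then minimize commute: best is 21, kept {P2, P3}.
Then maximize size: best is 1513, kept {P3}.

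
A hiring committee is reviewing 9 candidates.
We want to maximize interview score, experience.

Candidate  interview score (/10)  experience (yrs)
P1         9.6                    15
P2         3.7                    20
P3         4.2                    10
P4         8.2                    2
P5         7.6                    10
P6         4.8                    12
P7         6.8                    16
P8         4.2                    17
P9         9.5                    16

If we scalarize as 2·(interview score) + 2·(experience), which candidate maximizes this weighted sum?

P9

P1: 2·9.6 + 2·15 = 49.2
P2: 2·3.7 + 2·20 = 47.4
P3: 2·4.2 + 2·10 = 28.4
P4: 2·8.2 + 2·2 = 20.4
P5: 2·7.6 + 2·10 = 35.2
P6: 2·4.8 + 2·12 = 33.6
P7: 2·6.8 + 2·16 = 45.6
P8: 2·4.2 + 2·17 = 42.4
P9: 2·9.5 + 2·16 = 51.0
Highest: P9 at 51.0.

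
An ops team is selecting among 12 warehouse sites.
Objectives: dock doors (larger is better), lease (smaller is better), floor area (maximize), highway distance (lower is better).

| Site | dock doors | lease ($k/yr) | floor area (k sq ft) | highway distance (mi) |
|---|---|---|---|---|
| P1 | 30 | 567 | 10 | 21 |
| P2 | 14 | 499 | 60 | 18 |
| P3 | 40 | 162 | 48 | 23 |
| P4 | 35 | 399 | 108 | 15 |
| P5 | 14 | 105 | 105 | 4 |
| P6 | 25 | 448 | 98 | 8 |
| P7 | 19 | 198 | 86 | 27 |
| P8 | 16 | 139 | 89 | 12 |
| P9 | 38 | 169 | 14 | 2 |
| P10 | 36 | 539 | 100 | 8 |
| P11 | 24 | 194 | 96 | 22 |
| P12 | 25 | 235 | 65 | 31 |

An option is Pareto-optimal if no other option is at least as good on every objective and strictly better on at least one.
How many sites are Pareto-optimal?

P1: dominated by P4 (dock doors 35≥30, lease 399≤567, floor area 108≥10, highway distance 15≤21).
P2: dominated by P4 (dock doors 35≥14, lease 399≤499, floor area 108≥60, highway distance 15≤18).
P3: not dominated (best dock doors).
P4: not dominated (best floor area).
P5: not dominated (best lease).
P6: not dominated.
P7: dominated by P11 (dock doors 24≥19, lease 194≤198, floor area 96≥86, highway distance 22≤27).
P8: not dominated.
P9: not dominated (best highway distance).
P10: not dominated.
P11: not dominated.
P12: not dominated.
Pareto-optimal: P3, P4, P5, P6, P8, P9, P10, P11, P12 → 9.

9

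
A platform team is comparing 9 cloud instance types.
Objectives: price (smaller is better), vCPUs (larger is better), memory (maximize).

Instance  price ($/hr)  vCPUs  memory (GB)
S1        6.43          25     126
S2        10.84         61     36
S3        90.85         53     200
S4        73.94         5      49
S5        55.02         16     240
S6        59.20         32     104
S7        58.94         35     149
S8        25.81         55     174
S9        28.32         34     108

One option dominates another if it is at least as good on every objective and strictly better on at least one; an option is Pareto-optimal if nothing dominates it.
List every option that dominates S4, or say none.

S1, S5, S6, S7, S8, S9

S1: price 6.43≤73.94, vCPUs 25≥5, memory 126≥49 — dominates S4.
S5: price 55.02≤73.94, vCPUs 16≥5, memory 240≥49 — dominates S4.
S6: price 59.20≤73.94, vCPUs 32≥5, memory 104≥49 — dominates S4.
S7: price 58.94≤73.94, vCPUs 35≥5, memory 149≥49 — dominates S4.
S8: price 25.81≤73.94, vCPUs 55≥5, memory 174≥49 — dominates S4.
S9: price 28.32≤73.94, vCPUs 34≥5, memory 108≥49 — dominates S4.
Others (S2, S3) are each worse than S4 on at least one objective.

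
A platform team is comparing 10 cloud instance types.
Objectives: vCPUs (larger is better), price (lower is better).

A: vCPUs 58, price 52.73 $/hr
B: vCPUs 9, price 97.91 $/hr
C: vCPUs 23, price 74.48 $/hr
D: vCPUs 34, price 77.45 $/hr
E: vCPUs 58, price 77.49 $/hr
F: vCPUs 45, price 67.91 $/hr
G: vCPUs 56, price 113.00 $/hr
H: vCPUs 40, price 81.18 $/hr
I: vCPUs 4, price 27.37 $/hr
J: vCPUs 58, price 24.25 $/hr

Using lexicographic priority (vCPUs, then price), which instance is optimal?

First maximize vCPUs: best is 58, kept {A, E, J}.
Then minimize price: best is 24.25, kept {J}.

J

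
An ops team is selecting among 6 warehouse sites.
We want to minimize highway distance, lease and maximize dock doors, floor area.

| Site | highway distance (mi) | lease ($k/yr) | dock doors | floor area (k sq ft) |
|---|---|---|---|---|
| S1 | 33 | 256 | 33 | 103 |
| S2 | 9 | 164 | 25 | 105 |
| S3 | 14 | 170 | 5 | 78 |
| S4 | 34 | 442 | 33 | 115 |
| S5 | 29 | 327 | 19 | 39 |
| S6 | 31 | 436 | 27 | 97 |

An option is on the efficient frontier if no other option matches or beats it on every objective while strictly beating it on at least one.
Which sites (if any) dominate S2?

none

S1: worse on highway distance (33 vs 9).
S3: worse on highway distance (14 vs 9).
S4: worse on highway distance (34 vs 9).
S5: worse on highway distance (29 vs 9).
S6: worse on highway distance (31 vs 9).
No option dominates S2.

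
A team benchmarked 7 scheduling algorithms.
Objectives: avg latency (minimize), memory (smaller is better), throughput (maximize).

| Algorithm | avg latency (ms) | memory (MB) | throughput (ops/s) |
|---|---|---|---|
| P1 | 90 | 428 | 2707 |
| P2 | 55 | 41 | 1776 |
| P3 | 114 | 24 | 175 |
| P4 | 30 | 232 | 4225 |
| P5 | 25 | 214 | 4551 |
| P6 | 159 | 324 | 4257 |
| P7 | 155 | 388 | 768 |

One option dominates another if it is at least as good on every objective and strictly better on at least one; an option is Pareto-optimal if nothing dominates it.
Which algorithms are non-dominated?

P1: dominated by P4 (avg latency 30≤90, memory 232≤428, throughput 4225≥2707).
P2: not dominated.
P3: not dominated (best memory).
P4: dominated by P5 (avg latency 25≤30, memory 214≤232, throughput 4551≥4225).
P5: not dominated (best avg latency).
P6: dominated by P5 (avg latency 25≤159, memory 214≤324, throughput 4551≥4257).
P7: dominated by P2 (avg latency 55≤155, memory 41≤388, throughput 1776≥768).

P2, P3, P5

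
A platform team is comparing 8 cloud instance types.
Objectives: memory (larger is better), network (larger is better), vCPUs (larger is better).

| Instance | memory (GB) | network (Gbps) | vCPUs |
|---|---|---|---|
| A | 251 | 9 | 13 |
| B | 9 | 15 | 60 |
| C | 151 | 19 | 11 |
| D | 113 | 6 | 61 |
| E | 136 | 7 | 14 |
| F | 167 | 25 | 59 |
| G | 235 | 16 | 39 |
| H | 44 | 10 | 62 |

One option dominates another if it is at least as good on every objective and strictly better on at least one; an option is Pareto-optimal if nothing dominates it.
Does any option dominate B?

A: worse on network (9 vs 15).
C: worse on vCPUs (11 vs 60).
D: worse on network (6 vs 15).
E: worse on network (7 vs 15).
F: worse on vCPUs (59 vs 60).
G: worse on vCPUs (39 vs 60).
H: worse on network (10 vs 15).
No option is at least as good as B on every objective and strictly better on one.

No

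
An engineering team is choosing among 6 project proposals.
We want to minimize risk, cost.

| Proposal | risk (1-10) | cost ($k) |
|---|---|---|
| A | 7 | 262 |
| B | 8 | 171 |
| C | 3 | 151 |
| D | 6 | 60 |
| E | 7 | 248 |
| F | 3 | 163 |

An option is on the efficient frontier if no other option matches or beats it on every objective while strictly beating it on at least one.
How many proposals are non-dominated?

2

A: dominated by C (risk 3≤7, cost 151≤262).
B: dominated by C (risk 3≤8, cost 151≤171).
C: not dominated.
D: not dominated (best cost).
E: dominated by C (risk 3≤7, cost 151≤248).
F: dominated by C (risk 3≤3, cost 151≤163).
Pareto-optimal: C, D → 2.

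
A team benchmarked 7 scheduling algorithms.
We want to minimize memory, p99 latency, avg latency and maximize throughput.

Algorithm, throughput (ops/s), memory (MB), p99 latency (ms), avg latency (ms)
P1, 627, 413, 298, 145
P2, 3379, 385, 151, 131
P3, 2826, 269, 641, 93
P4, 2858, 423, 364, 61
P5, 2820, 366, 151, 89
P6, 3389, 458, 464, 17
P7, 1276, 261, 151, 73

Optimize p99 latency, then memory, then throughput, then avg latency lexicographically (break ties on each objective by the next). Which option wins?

P7

First minimize p99 latency: best is 151, kept {P2, P5, P7}.
Then minimize memory: best is 261, kept {P7}.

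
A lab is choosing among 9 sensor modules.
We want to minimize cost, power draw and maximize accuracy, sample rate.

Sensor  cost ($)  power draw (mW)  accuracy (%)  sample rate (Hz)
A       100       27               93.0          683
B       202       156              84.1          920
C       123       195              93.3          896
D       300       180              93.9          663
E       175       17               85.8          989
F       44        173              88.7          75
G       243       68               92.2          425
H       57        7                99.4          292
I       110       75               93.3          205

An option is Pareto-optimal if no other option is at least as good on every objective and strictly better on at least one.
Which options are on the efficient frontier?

A, C, D, E, F, H

A: not dominated.
B: dominated by E (cost 175≤202, power draw 17≤156, accuracy 85.8≥84.1, sample rate 989≥920).
C: not dominated.
D: not dominated.
E: not dominated (best sample rate).
F: not dominated (best cost).
G: dominated by A (cost 100≤243, power draw 27≤68, accuracy 93.0≥92.2, sample rate 683≥425).
H: not dominated (best power draw).
I: dominated by H (cost 57≤110, power draw 7≤75, accuracy 99.4≥93.3, sample rate 292≥205).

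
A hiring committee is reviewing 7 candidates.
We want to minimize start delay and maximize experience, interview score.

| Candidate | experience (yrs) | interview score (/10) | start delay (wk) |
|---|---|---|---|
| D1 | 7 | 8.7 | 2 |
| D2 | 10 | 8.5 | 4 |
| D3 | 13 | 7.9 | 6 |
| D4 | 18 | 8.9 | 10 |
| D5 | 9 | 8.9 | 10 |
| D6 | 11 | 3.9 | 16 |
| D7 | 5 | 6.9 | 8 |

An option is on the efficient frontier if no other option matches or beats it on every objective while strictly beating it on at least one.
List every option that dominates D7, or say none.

D1, D2, D3

D1: experience 7≥5, interview score 8.7≥6.9, start delay 2≤8 — dominates D7.
D2: experience 10≥5, interview score 8.5≥6.9, start delay 4≤8 — dominates D7.
D3: experience 13≥5, interview score 7.9≥6.9, start delay 6≤8 — dominates D7.
Others (D4, D5, D6) are each worse than D7 on at least one objective.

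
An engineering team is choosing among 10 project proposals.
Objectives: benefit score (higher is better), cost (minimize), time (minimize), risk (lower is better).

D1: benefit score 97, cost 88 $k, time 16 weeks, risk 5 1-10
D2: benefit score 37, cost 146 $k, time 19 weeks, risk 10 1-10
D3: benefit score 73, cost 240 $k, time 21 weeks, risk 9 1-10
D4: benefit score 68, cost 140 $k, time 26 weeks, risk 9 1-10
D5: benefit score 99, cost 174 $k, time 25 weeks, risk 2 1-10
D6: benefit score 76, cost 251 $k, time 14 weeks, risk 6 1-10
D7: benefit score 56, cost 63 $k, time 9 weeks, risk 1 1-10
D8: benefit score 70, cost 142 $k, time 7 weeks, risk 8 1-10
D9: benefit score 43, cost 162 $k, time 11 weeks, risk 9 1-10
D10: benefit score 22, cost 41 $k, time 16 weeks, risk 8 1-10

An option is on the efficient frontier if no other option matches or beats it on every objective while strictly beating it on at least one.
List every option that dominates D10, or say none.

D1: worse on cost (88 vs 41).
D2: worse on cost (146 vs 41).
D3: worse on cost (240 vs 41).
D4: worse on cost (140 vs 41).
D5: worse on cost (174 vs 41).
D6: worse on cost (251 vs 41).
D7: worse on cost (63 vs 41).
D8: worse on cost (142 vs 41).
D9: worse on cost (162 vs 41).
No option dominates D10.

none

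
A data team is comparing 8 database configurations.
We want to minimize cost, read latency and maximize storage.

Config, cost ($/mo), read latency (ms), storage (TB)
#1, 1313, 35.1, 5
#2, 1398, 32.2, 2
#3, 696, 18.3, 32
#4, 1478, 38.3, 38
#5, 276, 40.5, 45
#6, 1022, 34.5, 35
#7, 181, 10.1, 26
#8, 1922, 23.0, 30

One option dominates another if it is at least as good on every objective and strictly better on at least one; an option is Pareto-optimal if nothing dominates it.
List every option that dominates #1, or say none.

#3, #6, #7

#3: cost 696≤1313, read latency 18.3≤35.1, storage 32≥5 — dominates #1.
#6: cost 1022≤1313, read latency 34.5≤35.1, storage 35≥5 — dominates #1.
#7: cost 181≤1313, read latency 10.1≤35.1, storage 26≥5 — dominates #1.
Others (#2, #4, #5, #8) are each worse than #1 on at least one objective.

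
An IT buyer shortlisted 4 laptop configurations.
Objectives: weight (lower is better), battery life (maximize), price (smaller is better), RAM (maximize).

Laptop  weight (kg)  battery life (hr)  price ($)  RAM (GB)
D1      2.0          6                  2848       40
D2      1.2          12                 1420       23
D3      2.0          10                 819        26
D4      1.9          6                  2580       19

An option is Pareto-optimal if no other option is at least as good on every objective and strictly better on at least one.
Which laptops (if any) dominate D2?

none

D1: worse on weight (2.0 vs 1.2).
D3: worse on weight (2.0 vs 1.2).
D4: worse on weight (1.9 vs 1.2).
No option dominates D2.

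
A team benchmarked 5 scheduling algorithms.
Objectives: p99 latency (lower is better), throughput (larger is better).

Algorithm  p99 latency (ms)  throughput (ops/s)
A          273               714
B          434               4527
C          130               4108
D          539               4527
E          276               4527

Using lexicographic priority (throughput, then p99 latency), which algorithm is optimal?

E

First maximize throughput: best is 4527, kept {B, D, E}.
Then minimize p99 latency: best is 276, kept {E}.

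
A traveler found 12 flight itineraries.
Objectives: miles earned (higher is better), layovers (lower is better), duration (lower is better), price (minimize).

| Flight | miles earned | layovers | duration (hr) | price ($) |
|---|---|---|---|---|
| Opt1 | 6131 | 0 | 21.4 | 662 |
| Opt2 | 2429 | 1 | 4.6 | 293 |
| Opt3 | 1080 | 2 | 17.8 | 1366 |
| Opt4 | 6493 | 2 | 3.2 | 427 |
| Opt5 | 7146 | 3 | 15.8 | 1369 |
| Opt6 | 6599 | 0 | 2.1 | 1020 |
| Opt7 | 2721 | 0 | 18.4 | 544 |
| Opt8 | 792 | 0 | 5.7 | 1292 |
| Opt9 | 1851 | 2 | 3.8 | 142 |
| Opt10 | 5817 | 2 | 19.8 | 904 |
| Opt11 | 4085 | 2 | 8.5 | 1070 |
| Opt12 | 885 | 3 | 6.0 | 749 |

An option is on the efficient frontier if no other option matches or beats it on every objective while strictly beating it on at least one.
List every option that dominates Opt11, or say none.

Opt4, Opt6

Opt4: miles earned 6493≥4085, layovers 2≤2, duration 3.2≤8.5, price 427≤1070 — dominates Opt11.
Opt6: miles earned 6599≥4085, layovers 0≤2, duration 2.1≤8.5, price 1020≤1070 — dominates Opt11.
Others (Opt1, Opt2, Opt3, Opt5, Opt7, Opt8, Opt9, Opt10, Opt12) are each worse than Opt11 on at least one objective.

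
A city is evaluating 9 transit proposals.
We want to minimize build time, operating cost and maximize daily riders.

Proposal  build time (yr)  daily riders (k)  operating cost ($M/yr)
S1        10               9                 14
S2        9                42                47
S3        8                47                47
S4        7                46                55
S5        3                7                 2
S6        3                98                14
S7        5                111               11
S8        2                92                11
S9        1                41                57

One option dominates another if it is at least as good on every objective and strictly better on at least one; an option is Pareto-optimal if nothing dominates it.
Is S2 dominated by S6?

S6 vs S2: build time 3≤9, daily riders 98≥42, operating cost 14≤47 — S6 is at least as good on every objective with at least one strict improvement.

Yes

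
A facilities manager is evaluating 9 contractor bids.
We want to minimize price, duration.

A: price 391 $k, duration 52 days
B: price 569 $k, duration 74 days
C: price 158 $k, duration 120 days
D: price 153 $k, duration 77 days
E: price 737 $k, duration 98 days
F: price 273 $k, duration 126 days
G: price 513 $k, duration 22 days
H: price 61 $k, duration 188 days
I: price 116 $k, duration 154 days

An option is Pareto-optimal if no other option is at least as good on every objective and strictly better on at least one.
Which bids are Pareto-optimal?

A, D, G, H, I

A: not dominated.
B: dominated by A (price 391≤569, duration 52≤74).
C: dominated by D (price 153≤158, duration 77≤120).
D: not dominated.
E: dominated by A (price 391≤737, duration 52≤98).
F: dominated by C (price 158≤273, duration 120≤126).
G: not dominated (best duration).
H: not dominated (best price).
I: not dominated.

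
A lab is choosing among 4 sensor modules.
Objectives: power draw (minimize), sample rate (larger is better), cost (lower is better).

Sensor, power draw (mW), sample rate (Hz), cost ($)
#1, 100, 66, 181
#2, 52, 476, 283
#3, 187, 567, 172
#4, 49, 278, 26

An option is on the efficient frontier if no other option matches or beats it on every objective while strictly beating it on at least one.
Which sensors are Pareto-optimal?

#2, #3, #4

#1: dominated by #4 (power draw 49≤100, sample rate 278≥66, cost 26≤181).
#2: not dominated.
#3: not dominated (best sample rate).
#4: not dominated (best power draw).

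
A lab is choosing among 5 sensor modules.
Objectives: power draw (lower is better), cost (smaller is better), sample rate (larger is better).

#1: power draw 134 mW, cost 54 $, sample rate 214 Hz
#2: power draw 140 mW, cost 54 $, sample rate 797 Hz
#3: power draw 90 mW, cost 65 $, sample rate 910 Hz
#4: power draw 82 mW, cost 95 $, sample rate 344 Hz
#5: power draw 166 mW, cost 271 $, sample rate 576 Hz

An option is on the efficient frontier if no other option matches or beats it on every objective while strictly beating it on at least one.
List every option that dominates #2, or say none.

#1: worse on sample rate (214 vs 797).
#3: worse on cost (65 vs 54).
#4: worse on cost (95 vs 54).
#5: worse on power draw (166 vs 140).
No option dominates #2.

none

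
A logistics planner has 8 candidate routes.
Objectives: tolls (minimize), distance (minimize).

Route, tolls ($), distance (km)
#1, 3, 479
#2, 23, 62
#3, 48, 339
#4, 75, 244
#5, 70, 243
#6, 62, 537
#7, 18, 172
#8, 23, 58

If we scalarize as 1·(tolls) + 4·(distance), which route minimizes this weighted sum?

#1: 1·3 + 4·479 = 1919
#2: 1·23 + 4·62 = 271
#3: 1·48 + 4·339 = 1404
#4: 1·75 + 4·244 = 1051
#5: 1·70 + 4·243 = 1042
#6: 1·62 + 4·537 = 2210
#7: 1·18 + 4·172 = 706
#8: 1·23 + 4·58 = 255
Lowest: #8 at 255.

#8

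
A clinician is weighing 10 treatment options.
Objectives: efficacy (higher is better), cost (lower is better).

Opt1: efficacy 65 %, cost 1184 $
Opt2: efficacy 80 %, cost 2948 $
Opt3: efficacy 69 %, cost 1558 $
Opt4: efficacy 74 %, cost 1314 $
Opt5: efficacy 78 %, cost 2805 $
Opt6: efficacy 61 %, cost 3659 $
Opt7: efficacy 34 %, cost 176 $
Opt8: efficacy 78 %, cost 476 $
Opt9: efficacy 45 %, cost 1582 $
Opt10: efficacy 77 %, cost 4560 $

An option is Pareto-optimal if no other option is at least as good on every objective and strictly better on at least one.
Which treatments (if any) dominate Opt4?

Opt8

Opt8: efficacy 78≥74, cost 476≤1314 — dominates Opt4.
Others (Opt1, Opt2, Opt3, Opt5, Opt6, Opt7, Opt9, Opt10) are each worse than Opt4 on at least one objective.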